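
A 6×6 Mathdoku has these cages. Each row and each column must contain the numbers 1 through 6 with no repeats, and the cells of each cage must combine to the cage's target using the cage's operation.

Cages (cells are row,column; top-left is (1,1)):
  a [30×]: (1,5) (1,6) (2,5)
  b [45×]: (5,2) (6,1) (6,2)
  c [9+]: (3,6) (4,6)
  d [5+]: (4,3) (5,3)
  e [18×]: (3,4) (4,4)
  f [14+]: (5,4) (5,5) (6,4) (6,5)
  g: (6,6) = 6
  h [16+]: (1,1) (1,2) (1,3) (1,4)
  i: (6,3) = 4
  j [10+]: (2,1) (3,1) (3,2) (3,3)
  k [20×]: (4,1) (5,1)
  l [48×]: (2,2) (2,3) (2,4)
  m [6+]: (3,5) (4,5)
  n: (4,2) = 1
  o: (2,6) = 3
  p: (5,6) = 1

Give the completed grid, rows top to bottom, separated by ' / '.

Cage o is given, leaving (2,6) = 3.
Cage n is given, so (4,2) = 1.
Cage b has product 45, so (5,2) = 3.
Cage p is a single given cell; hence (5,6) = 1.
Cage b needs product 45, which forces (6,1) = 3.
Cage b needs product 45, so (6,2) = 5.
Cage i is a single given cell, which forces (6,3) = 4.
Cage g is given, so (6,6) = 6.
The two cells of cage d must have sum 5; hence (4,3) = 3.
3 is placed in row 4, leaving (4,4) = 6.
Column 3 already has 4, leaving (5,3) = 2.
6 is placed in column 4; hence (5,4) = 5.
Row 5 now contains 5, leaving (5,5) = 6.
Cage a needs product 30, which forces (1,5) = 3.
2 is placed in column 3, which forces (2,3) = 6.
6 is placed in column 4, which forces (3,4) = 3.
The two cells of cage k must have product 20, which forces (4,1) = 5.
5 is placed in row 4, which forces (4,6) = 4.
Row 5 now contains 5, leaving (5,1) = 4.
The 4 cells of cage h must have sum 16, which forces (1,3) = 5.
Row 1 now contains 5, so (1,6) = 2.
5 is placed in column 3, leaving (3,3) = 1.
Cage m's pair has sum 6, which forces (3,5) = 4.
Column 6 already has 4, so (3,6) = 5.
Row 4 already has 4, which forces (4,5) = 2.
Column 5 already has 2, so (6,5) = 1.
Cage j has sum 10, so (2,1) = 1.
Column 5 already has 2, which forces (2,5) = 5.
Row 6 already has 1, which forces (6,4) = 2.
1 is placed in column 1, so (1,1) = 6.
Cage h needs sum 16, so (1,2) = 4.
Cage h has sum 16, which forces (1,4) = 1.
Cage l has product 48, leaving (2,2) = 2.
Column 4 now contains 2; hence (2,4) = 4.
Column 1 already has 6, so (3,1) = 2.
Column 2 already has 2, leaving (3,2) = 6.

6 4 5 1 3 2 / 1 2 6 4 5 3 / 2 6 1 3 4 5 / 5 1 3 6 2 4 / 4 3 2 5 6 1 / 3 5 4 2 1 6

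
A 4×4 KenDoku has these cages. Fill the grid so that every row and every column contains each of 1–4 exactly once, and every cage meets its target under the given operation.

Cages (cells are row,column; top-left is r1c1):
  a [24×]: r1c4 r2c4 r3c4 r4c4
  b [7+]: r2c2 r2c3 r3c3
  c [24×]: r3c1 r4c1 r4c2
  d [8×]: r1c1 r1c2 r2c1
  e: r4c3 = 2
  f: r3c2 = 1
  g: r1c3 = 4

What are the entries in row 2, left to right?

Cage g is a single given cell, so r1c3 = 4.
F is a freebie, so r3c2 = 1.
Cage e is a single given cell, so r4c3 = 2.
Cage d needs product 8, leaving r1c1 = 1.
Column 2 already has 1, leaving r1c2 = 2.
2 is placed in row 1, so r1c4 = 3.
Cage d needs product 8; hence r2c1 = 4.
The 3 cells of cage b must have sum 7, which forces r2c2 = 3.
Cage b needs sum 7; hence r2c3 = 1.
Row 2 now contains 1, so r2c4 = 2.
The 3 cells of cage c must have product 24, leaving r3c1 = 2.
Column 3 already has 2, which forces r3c3 = 3.
2 is placed in column 4, so r3c4 = 4.
Column 1 already has 4, which forces r4c1 = 3.
Column 2 already has 3, which forces r4c2 = 4.
Column 4 now contains 4, leaving r4c4 = 1.
Filled in: 1 2 4 3 / 4 3 1 2 / 2 1 3 4 / 3 4 2 1.

4 3 1 2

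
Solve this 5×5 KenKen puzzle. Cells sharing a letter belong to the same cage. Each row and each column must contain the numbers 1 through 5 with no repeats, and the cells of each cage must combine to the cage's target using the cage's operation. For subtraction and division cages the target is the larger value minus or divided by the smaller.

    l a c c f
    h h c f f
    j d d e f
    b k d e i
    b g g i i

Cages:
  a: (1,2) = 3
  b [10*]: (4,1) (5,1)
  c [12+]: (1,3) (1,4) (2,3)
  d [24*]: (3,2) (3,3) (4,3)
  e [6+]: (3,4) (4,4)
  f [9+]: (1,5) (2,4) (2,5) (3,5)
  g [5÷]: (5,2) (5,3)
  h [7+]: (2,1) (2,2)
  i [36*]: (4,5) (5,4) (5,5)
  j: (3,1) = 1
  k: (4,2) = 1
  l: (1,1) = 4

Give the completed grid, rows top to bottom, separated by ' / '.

Cage l is given, leaving (1,1) = 4.
Cage a is a single given cell, leaving (1,2) = 3.
Row 1 now contains 3, which forces (1,4) = 5.
Cage j is given; hence (3,1) = 1.
K is a freebie, which forces (4,2) = 1.
Cage i needs product 36, so (4,5) = 3.
1 is placed in column 2, leaving (5,2) = 5.
5 is placed in row 5, so (5,3) = 1.
The 3 cells of cage i must have product 36; hence (5,4) = 3.
Cage i has product 36; hence (5,5) = 4.
Row 1 now contains 5, leaving (1,3) = 2.
The 4 cells of cage f must have sum 9, so (1,5) = 1.
Cage c needs sum 12; hence (2,3) = 5.
Cage f needs sum 9, which forces (2,4) = 1.
Row 2 already has 5, so (2,5) = 2.
Cage d has product 24, so (3,3) = 3.
Column 5 already has 2, leaving (3,5) = 5.
Cage b needs two cells with product 10, which forces (4,1) = 5.
2 is placed in column 3, leaving (4,3) = 4.
4 is placed in row 4, so (4,4) = 2.
5 is placed in row 5, so (5,1) = 2.
Row 2 already has 5, so (2,1) = 3.
Row 2 now contains 2; hence (2,2) = 4.
The 3 cells of cage d must have product 24, leaving (3,2) = 2.
Column 4 now contains 2; hence (3,4) = 4.

4 3 2 5 1 / 3 4 5 1 2 / 1 2 3 4 5 / 5 1 4 2 3 / 2 5 1 3 4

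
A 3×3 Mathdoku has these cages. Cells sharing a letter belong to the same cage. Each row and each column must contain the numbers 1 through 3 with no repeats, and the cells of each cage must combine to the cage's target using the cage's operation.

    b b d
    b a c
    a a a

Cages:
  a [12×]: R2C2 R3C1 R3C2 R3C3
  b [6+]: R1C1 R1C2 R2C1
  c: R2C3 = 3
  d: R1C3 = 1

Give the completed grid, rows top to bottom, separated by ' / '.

2 3 1 / 1 2 3 / 3 1 2

D is a freebie, which forces R1C3 = 1.
The 4 cells of cage a must have product 12; hence R2C2 = 2.
C is a freebie; hence R2C3 = 3.
Column 3 already has 3, leaving R3C3 = 2.
The 3 cells of cage b must have sum 6, leaving R1C1 = 2.
Column 2 already has 2; hence R1C2 = 3.
Row 2 now contains 3; hence R2C1 = 1.
Column 1 now contains 1, so R3C1 = 3.
3 is placed in column 2, so R3C2 = 1.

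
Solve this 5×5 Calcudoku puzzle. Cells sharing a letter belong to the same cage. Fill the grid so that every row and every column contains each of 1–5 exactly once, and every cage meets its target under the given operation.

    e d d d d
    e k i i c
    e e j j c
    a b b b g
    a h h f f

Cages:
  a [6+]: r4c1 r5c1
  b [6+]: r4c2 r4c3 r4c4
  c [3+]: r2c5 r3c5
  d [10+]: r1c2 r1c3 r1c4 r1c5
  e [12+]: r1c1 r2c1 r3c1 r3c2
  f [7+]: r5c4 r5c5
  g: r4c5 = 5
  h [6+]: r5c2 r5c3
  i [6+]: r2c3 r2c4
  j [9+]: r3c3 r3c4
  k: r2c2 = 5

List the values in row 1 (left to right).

5 4 1 2 3

Cage k is a single given cell; hence r2c2 = 5.
G is a freebie; hence r4c5 = 5.
Row 1 needs a 5, and only r1c1 is open for it.
The only place for 3 in row 2 is r2c1.
The 4 cells of cage e must have sum 12, leaving r3c1 = 1.
Cage e has sum 12, leaving r3c2 = 3.
Row 3 now contains 1; hence r3c5 = 2.
Column 5 now contains 2, so r2c5 = 1.
The only place for 4 in row 4 is r4c1.
Column 1 now contains 4; hence r5c1 = 2.
Cage h's pair has sum 6, which forces r5c2 = 1.
The two cells of cage h must have sum 6; hence r5c3 = 5.
Column 3 now contains 5, so r3c3 = 4.
The two cells of cage j must have sum 9, so r3c4 = 5.
1 is placed in column 2, which forces r4c2 = 2.
Column 2 already has 2, leaving r1c2 = 4.
Cage d has sum 10, so r1c5 = 3.
Column 3 already has 4, so r2c3 = 2.
The two cells of cage i must have sum 6, which forces r2c4 = 4.
4 is placed in column 4, which forces r5c4 = 3.
Column 5 already has 3, which forces r5c5 = 4.
Column 3 already has 2, leaving r1c3 = 1.
Cage d has sum 10; hence r1c4 = 2.
The 3 cells of cage b must have sum 6, which forces r4c3 = 3.
Column 4 already has 3; hence r4c4 = 1.
Filled in: 5 4 1 2 3 / 3 5 2 4 1 / 1 3 4 5 2 / 4 2 3 1 5 / 2 1 5 3 4.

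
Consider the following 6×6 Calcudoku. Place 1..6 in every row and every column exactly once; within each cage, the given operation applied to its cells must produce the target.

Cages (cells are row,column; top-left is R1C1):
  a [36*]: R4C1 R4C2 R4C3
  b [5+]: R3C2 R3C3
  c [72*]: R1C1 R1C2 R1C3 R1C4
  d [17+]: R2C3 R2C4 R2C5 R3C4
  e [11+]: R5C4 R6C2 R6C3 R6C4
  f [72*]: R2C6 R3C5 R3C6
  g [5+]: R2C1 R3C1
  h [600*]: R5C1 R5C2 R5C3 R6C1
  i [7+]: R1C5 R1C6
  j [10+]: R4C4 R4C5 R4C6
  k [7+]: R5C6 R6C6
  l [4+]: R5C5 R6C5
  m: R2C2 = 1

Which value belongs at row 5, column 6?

Cage m is a single given cell, which forces R2C2 = 1.
The 4 cells of cage h must have product 600, which forces R6C1 = 5.
In row 3, 5 can only go at R3C4, so R3C4 = 5.
The only place for 2 in row 5 is R5C4.
The only place for 5 in column 2 is R5C2.
Column 3 needs a 5, and only R2C3 is open for it.
The only place for 2 in row 2 is R2C1.
Cage g's pair has sum 5, which forces R3C1 = 3.
3 is placed in column 1, which forces R4C1 = 6.
Column 1 now contains 6, which forces R5C1 = 4.
Row 5 now contains 4, so R5C3 = 6.
4 is placed in column 1; hence R1C1 = 1.
Cage b's pair has sum 5, so R3C2 = 4.
The two cells of cage b must have sum 5, which forces R3C3 = 1.
Row 3 already has 4, so R3C5 = 6.
Row 3 already has 6; hence R3C6 = 2.
The 3 cells of cage f must have product 72, leaving R2C6 = 6.
6 is placed in column 6, leaving R6C6 = 4.
Cage k needs two cells with sum 7, so R5C6 = 3.
The 4 cells of cage e must have sum 11, so R6C2 = 6.
Cage e has sum 11, leaving R6C3 = 2.
Cage e has sum 11, so R6C4 = 1.
Row 6 now contains 1; hence R6C5 = 3.
Column 2 now contains 6; hence R1C2 = 3.
The 4 cells of cage c must have product 72, which forces R1C3 = 4.
The 4 cells of cage c must have product 72; hence R1C4 = 6.
Cage i's pair has sum 7, which forces R1C5 = 2.
3 is placed in column 6, so R1C6 = 5.
Cage d needs sum 17, leaving R2C4 = 3.
Column 5 already has 3, leaving R2C5 = 4.
The 3 cells of cage a must have product 36; hence R4C2 = 2.
Column 3 already has 2, leaving R4C3 = 3.
Column 4 now contains 3, which forces R4C4 = 4.
Column 6 now contains 5, which forces R4C6 = 1.
3 is placed in row 5, which forces R5C5 = 1.
1 is placed in row 4, so R4C5 = 5.
Filled in: 1 3 4 6 2 5 / 2 1 5 3 4 6 / 3 4 1 5 6 2 / 6 2 3 4 5 1 / 4 5 6 2 1 3 / 5 6 2 1 3 4.

3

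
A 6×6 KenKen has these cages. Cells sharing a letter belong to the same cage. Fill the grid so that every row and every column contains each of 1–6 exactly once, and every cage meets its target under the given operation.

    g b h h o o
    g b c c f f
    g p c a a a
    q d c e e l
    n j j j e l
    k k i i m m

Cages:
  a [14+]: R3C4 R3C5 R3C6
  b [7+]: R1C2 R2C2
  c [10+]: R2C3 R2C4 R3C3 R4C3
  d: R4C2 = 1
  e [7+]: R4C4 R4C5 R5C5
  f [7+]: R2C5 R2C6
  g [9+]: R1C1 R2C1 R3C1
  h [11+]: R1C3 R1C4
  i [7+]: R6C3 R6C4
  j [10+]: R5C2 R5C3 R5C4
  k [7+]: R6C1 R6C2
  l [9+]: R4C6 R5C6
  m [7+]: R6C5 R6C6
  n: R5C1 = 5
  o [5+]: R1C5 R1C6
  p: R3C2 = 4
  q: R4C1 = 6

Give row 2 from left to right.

Cage p is a single given cell; hence R3C2 = 4.
Cage q is given; hence R4C1 = 6.
Cage d is given; hence R4C2 = 1.
N is a freebie; hence R5C1 = 5.
The only place for 1 in row 3 is R3C3.
Cage j has sum 10, so R5C4 = 1.
Row 5 now contains 1, so R5C5 = 2.
Cage e has sum 7; hence R4C4 = 2.
Cage e needs sum 7, which forces R4C5 = 3.
3 is placed in row 4, leaving R4C6 = 5.
Cage c needs sum 10, leaving R2C3 = 2.
The 4 cells of cage c must have sum 10, which forces R2C4 = 3.
3 is placed in row 4, leaving R4C3 = 4.
Cage l's pair has sum 9, leaving R5C6 = 4.
4 is placed in column 3; hence R6C3 = 3.
Cage b needs two cells with sum 7, which forces R1C2 = 2.
Cage o's pair has sum 5, leaving R1C5 = 4.
Column 6 now contains 4; hence R1C6 = 1.
Row 2 now contains 3, leaving R2C1 = 4.
2 is placed in row 2, so R2C2 = 5.
1 is placed in column 6, leaving R2C6 = 6.
Cage a needs sum 14; hence R3C6 = 3.
Cage j has sum 10, so R5C2 = 3.
3 is placed in column 3; hence R5C3 = 6.
Column 2 now contains 5; hence R6C2 = 6.
The two cells of cage i must have sum 7; hence R6C4 = 4.
Column 6 already has 6; hence R6C6 = 2.
2 is placed in row 1, so R1C1 = 3.
Column 3 already has 6, which forces R1C3 = 5.
Cage h's pair has sum 11, leaving R1C4 = 6.
Row 2 already has 6; hence R2C5 = 1.
Row 3 already has 3, so R3C1 = 2.
Column 4 already has 6; hence R3C4 = 5.
Row 3 now contains 5; hence R3C5 = 6.
Row 6 already has 2, so R6C1 = 1.
Cage m needs two cells with sum 7, leaving R6C5 = 5.
Filled in: 3 2 5 6 4 1 / 4 5 2 3 1 6 / 2 4 1 5 6 3 / 6 1 4 2 3 5 / 5 3 6 1 2 4 / 1 6 3 4 5 2.

4 5 2 3 1 6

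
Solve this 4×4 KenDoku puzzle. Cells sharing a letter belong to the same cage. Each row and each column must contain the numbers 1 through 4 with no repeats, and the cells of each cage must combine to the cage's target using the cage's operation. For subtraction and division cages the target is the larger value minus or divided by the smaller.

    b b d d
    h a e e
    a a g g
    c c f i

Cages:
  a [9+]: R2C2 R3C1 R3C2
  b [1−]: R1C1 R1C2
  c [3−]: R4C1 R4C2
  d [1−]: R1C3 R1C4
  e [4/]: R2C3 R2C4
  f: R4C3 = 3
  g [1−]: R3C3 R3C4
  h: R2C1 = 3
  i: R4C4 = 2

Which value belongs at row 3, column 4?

Cage h is given, which forces R2C1 = 3.
Cage f is a single given cell, leaving R4C3 = 3.
I is a freebie, leaving R4C4 = 2.
Row 2 needs a 2, and only R2C2 is open for it.
Cage a has sum 9, leaving R3C1 = 4.
Cage a needs sum 9, leaving R3C2 = 3.
Row 3 already has 4; hence R3C3 = 2.
3 is placed in row 3; hence R3C4 = 1.
4 is placed in column 1, leaving R4C1 = 1.
Row 4 now contains 1, leaving R4C2 = 4.
4 is placed in column 1, which forces R1C1 = 2.
3 is placed in column 2, which forces R1C2 = 1.
2 is placed in column 3, so R1C3 = 4.
1 is placed in column 4; hence R1C4 = 3.
Cage e needs two cells with quotient 4; hence R2C3 = 1.
1 is placed in column 4; hence R2C4 = 4.
Filled in: 2 1 4 3 / 3 2 1 4 / 4 3 2 1 / 1 4 3 2.

1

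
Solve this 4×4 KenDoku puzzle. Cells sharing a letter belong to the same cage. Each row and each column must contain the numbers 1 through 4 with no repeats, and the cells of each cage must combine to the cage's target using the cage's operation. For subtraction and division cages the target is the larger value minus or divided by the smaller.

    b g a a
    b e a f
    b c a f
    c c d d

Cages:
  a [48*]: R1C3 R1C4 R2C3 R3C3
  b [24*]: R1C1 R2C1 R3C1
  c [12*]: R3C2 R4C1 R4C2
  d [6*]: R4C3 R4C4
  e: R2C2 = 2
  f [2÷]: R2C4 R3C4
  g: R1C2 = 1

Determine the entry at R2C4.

G is a freebie; hence R1C2 = 1.
Cage e is given, so R2C2 = 2.
The two cells of cage f must have quotient 2, which forces R3C4 = 2.
Cage c has product 12, leaving R4C1 = 1.
2 is placed in column 4, so R4C4 = 3.
The 3 cells of cage b must have product 24, so R1C1 = 2.
The 4 cells of cage a must have product 48, which forces R1C3 = 3.
2 is placed in column 4, leaving R1C4 = 4.
Column 4 already has 4, which forces R2C4 = 1.
The 3 cells of cage c must have product 12, leaving R3C2 = 3.
Row 4 now contains 3, which forces R4C2 = 4.
Row 4 now contains 3, so R4C3 = 2.
Cage b has product 24, leaving R2C1 = 3.
Row 2 already has 1, leaving R2C3 = 4.
Row 3 now contains 3, so R3C1 = 4.
Cage a has product 48; hence R3C3 = 1.
The full grid is 2 1 3 4 / 3 2 4 1 / 4 3 1 2 / 1 4 2 3.

1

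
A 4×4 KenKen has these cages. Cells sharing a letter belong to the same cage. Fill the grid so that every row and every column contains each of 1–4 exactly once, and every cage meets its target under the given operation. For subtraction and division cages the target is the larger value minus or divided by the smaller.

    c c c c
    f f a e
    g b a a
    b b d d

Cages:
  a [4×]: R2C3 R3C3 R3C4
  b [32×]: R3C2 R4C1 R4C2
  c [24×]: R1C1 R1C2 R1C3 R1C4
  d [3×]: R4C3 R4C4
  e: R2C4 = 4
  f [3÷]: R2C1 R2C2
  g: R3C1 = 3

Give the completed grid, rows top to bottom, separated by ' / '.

2 1 4 3 / 1 3 2 4 / 3 4 1 2 / 4 2 3 1

Cage e is given, leaving R2C4 = 4.
Cage g is given, leaving R3C1 = 3.
Cage b has product 32, leaving R3C2 = 4.
Row 3 now contains 4, which forces R3C3 = 1.
Row 3 already has 1, so R3C4 = 2.
Cage b has product 32, so R4C1 = 4.
The 3 cells of cage b must have product 32, leaving R4C2 = 2.
Column 3 now contains 1; hence R4C3 = 3.
3 is placed in row 4, so R4C4 = 1.
The 4 cells of cage c must have product 24, which forces R1C1 = 2.
Cage c has product 24, leaving R1C2 = 1.
Cage c has product 24, which forces R1C3 = 4.
Column 4 now contains 1, which forces R1C4 = 3.
Column 1 now contains 3, so R2C1 = 1.
Cage f needs two cells with quotient 3, so R2C2 = 3.
Column 3 now contains 1, which forces R2C3 = 2.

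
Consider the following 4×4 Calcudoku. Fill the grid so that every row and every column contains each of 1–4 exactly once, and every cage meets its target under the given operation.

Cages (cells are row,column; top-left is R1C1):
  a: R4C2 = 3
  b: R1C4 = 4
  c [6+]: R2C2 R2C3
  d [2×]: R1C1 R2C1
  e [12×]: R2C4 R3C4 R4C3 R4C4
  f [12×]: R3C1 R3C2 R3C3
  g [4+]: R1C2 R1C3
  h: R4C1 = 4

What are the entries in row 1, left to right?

Cage b is given, which forces R1C4 = 4.
Cage h is a single given cell, leaving R4C1 = 4.
Cage a is a single given cell, so R4C2 = 3.
Row 4 now contains 3, which forces R4C4 = 1.
Column 2 already has 3, leaving R1C2 = 1.
Cage g needs two cells with sum 4, which forces R1C3 = 3.
Column 2 now contains 1, which forces R3C2 = 4.
Row 3 already has 4; hence R3C3 = 1.
Row 4 already has 1, which forces R4C3 = 2.
Row 1 already has 1, which forces R1C1 = 2.
Cage d needs two cells with product 2, leaving R2C1 = 1.
Column 2 now contains 4, so R2C2 = 2.
Column 3 now contains 2, which forces R2C3 = 4.
Row 2 already has 2; hence R2C4 = 3.
Row 3 already has 1, leaving R3C1 = 3.
3 is placed in column 4; hence R3C4 = 2.
The full grid is 2 1 3 4 / 1 2 4 3 / 3 4 1 2 / 4 3 2 1.

2 1 3 4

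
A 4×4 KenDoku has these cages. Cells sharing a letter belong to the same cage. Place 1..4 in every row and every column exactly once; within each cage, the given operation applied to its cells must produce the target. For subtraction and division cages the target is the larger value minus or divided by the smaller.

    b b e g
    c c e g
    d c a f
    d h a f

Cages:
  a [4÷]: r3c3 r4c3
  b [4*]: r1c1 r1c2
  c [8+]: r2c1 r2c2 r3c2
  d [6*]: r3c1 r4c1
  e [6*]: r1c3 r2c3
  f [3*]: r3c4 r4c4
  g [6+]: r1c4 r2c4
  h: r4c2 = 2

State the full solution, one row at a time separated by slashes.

H is a freebie, so r4c2 = 2.
Cage d needs two cells with product 6, so r3c1 = 2.
2 is placed in row 4; hence r4c1 = 3.
Row 4 already has 3, so r4c4 = 1.
The two cells of cage a must have quotient 4; hence r3c3 = 1.
Column 4 already has 1, leaving r3c4 = 3.
Row 4 now contains 1, so r4c3 = 4.
Cage c has sum 8, leaving r2c1 = 1.
Cage c needs sum 8; hence r2c2 = 3.
Row 2 now contains 3, leaving r2c3 = 2.
Row 2 now contains 2, so r2c4 = 4.
Row 3 already has 3, so r3c2 = 4.
Column 1 now contains 1, which forces r1c1 = 4.
Column 2 now contains 4; hence r1c2 = 1.
Column 3 already has 2, so r1c3 = 3.
Column 4 now contains 4, leaving r1c4 = 2.

4 1 3 2 / 1 3 2 4 / 2 4 1 3 / 3 2 4 1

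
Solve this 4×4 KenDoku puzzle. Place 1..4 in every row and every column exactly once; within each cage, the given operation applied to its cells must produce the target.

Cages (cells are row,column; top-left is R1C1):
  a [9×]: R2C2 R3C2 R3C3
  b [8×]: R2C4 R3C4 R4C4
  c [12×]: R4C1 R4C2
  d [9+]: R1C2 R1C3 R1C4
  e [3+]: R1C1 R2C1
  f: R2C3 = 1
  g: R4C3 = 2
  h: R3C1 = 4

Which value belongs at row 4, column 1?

3

The 3 cells of cage a must have product 9; hence R2C2 = 3.
Cage f is a single given cell, so R2C3 = 1.
H is a freebie, which forces R3C1 = 4.
The 3 cells of cage a must have product 9, so R3C2 = 1.
Cage a needs product 9, which forces R3C3 = 3.
Row 3 now contains 1, which forces R3C4 = 2.
Column 1 already has 4; hence R4C1 = 3.
3 is placed in column 2, which forces R4C2 = 4.
Cage g is a single given cell; hence R4C3 = 2.
Row 4 already has 4, so R4C4 = 1.
The two cells of cage e must have sum 3; hence R1C1 = 1.
Column 2 now contains 4; hence R1C2 = 2.
Column 3 already has 2, so R1C3 = 4.
Cage d has sum 9, which forces R1C4 = 3.
1 is placed in row 2, which forces R2C1 = 2.
Column 4 now contains 2; hence R2C4 = 4.
Filled in: 1 2 4 3 / 2 3 1 4 / 4 1 3 2 / 3 4 2 1.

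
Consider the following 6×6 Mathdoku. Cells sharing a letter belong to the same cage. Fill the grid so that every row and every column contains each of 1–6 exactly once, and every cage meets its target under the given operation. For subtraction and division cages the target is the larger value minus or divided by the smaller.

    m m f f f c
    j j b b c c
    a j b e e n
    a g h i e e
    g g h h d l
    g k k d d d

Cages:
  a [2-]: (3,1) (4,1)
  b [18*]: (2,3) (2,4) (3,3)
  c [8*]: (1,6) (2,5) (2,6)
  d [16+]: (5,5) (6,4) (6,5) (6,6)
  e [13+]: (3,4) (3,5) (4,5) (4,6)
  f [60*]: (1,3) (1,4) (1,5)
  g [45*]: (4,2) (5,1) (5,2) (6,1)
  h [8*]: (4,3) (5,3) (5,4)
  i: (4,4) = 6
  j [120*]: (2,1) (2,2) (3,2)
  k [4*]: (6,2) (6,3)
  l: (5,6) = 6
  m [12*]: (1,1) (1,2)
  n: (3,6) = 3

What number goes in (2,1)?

N is a freebie, leaving (3,6) = 3.
Cage i is given, which forces (4,4) = 6.
Cage l is given, leaving (5,6) = 6.
The only place for 1 in row 1 is (1,6).
In row 6, 6 can only go at (6,5), so (6,5) = 6.
In column 2, 2 can only go at (1,2), so (1,2) = 2.
The two cells of cage m must have product 12, leaving (1,1) = 6.
Column 3 needs a 5, and only (1,3) is open for it.
In column 3, 3 can only go at (2,3), so (2,3) = 3.
3 is placed in row 2, which forces (2,4) = 1.
Cage b needs product 18; hence (3,3) = 6.
Cage j has product 120, so (2,2) = 6.
Row 2 needs a 5, and only (2,1) is open for it.
Cage j needs product 120; hence (3,2) = 4.
4 is placed in column 2; hence (6,2) = 1.
1 is placed in row 6; hence (6,3) = 4.
Cage g needs product 45; hence (5,1) = 1.
Row 5 now contains 1, leaving (5,3) = 2.
The 3 cells of cage h must have product 8; hence (5,4) = 4.
1 is placed in row 6, leaving (6,1) = 3.
4 is placed in column 4, which forces (1,4) = 3.
The 3 cells of cage f must have product 60; hence (1,5) = 4.
Column 5 now contains 4, so (2,5) = 2.
Row 2 already has 2; hence (2,6) = 4.
Column 1 now contains 1; hence (3,1) = 2.
2 is placed in row 3; hence (3,4) = 5.
5 is placed in row 3, so (3,5) = 1.
Column 1 now contains 3, so (4,1) = 4.
Column 3 now contains 2, so (4,3) = 1.
Cage d has sum 16, so (5,5) = 3.
Column 4 already has 5, which forces (6,4) = 2.
Row 6 now contains 2, so (6,6) = 5.
The 4 cells of cage g must have product 45, so (4,2) = 3.
Column 5 now contains 3, which forces (4,5) = 5.
Column 6 now contains 5; hence (4,6) = 2.
Row 5 now contains 3, so (5,2) = 5.
Completed grid: 6 2 5 3 4 1 / 5 6 3 1 2 4 / 2 4 6 5 1 3 / 4 3 1 6 5 2 / 1 5 2 4 3 6 / 3 1 4 2 6 5.

5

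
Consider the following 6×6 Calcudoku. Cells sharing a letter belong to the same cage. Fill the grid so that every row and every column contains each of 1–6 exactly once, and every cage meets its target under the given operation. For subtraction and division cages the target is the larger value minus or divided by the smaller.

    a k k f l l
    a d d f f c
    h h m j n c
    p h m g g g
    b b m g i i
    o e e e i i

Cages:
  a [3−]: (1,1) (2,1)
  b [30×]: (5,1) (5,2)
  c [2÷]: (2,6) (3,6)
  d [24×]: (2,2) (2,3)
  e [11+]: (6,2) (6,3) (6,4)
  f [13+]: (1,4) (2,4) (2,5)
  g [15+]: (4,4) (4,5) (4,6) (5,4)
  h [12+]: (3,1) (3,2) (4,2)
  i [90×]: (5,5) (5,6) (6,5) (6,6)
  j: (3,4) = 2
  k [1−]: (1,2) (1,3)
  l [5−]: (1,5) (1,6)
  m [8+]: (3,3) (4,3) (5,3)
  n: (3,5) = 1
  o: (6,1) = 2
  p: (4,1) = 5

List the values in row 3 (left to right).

Cage j is a single given cell, leaving (3,4) = 2.
Cage n is a single given cell; hence (3,5) = 1.
Cage p is a single given cell, leaving (4,1) = 5.
5 is placed in column 1, leaving (5,1) = 6.
Row 5 now contains 6, leaving (5,2) = 5.
O is a freebie, so (6,1) = 2.
Column 5 now contains 1, so (1,5) = 6.
Cage l needs two cells with difference 5; hence (1,6) = 1.
Cage h needs sum 12, so (3,2) = 6.
Row 1 already has 1, so (1,1) = 4.
Cage a's pair has difference 3; hence (2,1) = 1.
Column 2 already has 6, leaving (2,2) = 4.
Cage d's pair has product 24, leaving (2,3) = 6.
6 is placed in row 2; hence (2,6) = 2.
4 is placed in column 1, leaving (3,1) = 3.
3 is placed in row 3, leaving (3,6) = 4.
Column 6 now contains 2, so (5,6) = 3.
Column 2 now contains 4, leaving (6,2) = 1.
Row 6 now contains 1, so (6,3) = 4.
Row 6 already has 4, which forces (6,4) = 6.
3 is placed in column 6; hence (6,6) = 5.
Cage f has sum 13, leaving (1,4) = 5.
Cage f needs sum 13; hence (2,4) = 3.
Cage f needs sum 13, which forces (2,5) = 5.
Row 3 now contains 4; hence (3,3) = 5.
The 3 cells of cage h must have sum 12; hence (4,2) = 3.
Column 4 now contains 3, leaving (4,4) = 1.
3 is placed in column 6, which forces (4,6) = 6.
3 is placed in row 5; hence (5,4) = 4.
3 is placed in row 5, so (5,5) = 2.
Row 6 now contains 5, which forces (6,5) = 3.
Column 2 already has 3; hence (1,2) = 2.
Cage k's pair has difference 1, so (1,3) = 3.
Row 4 now contains 1; hence (4,3) = 2.
2 is placed in column 5, so (4,5) = 4.
Row 5 now contains 2, so (5,3) = 1.
The full grid is 4 2 3 5 6 1 / 1 4 6 3 5 2 / 3 6 5 2 1 4 / 5 3 2 1 4 6 / 6 5 1 4 2 3 / 2 1 4 6 3 5.

3 6 5 2 1 4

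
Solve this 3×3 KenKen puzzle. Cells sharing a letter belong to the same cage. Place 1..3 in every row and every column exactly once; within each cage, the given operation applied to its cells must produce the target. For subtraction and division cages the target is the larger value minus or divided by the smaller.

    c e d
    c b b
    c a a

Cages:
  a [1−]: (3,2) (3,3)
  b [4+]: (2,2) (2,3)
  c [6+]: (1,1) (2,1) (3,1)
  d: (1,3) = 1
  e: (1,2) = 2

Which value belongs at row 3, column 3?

2

Cage e is given, so (1,2) = 2.
D is a freebie, which forces (1,3) = 1.
1 is placed in column 3, which forces (2,3) = 3.
3 is placed in column 3, leaving (3,3) = 2.
1 is placed in row 1, leaving (1,1) = 3.
The 3 cells of cage c must have sum 6; hence (2,1) = 2.
Row 2 already has 3, which forces (2,2) = 1.
The 3 cells of cage c must have sum 6, so (3,1) = 1.
Column 2 already has 1, so (3,2) = 3.
Filled in: 3 2 1 / 2 1 3 / 1 3 2.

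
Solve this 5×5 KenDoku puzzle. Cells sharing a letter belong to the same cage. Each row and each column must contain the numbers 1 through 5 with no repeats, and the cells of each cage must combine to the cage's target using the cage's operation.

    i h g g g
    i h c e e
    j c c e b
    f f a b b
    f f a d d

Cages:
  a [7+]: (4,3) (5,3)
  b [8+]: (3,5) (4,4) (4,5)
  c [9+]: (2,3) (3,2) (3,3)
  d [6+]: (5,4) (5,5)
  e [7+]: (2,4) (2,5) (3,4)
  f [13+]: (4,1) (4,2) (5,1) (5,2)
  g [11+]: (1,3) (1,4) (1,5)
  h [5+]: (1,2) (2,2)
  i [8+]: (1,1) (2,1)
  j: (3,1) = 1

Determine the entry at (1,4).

4

J is a freebie, so (3,1) = 1.
The only place for 1 in row 1 is (1,2).
The two cells of cage h must have sum 5; hence (2,2) = 4.
The only place for 3 in row 1 is (1,1).
Column 1 already has 3, which forces (2,1) = 5.
The only place for 3 in row 5 is (5,3).
Cage a needs two cells with sum 7, which forces (4,3) = 4.
4 is placed in column 3, so (3,3) = 5.
4 is placed in row 4, so (4,1) = 2.
Cage f needs sum 13, which forces (4,2) = 5.
Cage f needs sum 13; hence (5,1) = 4.
Cage f needs sum 13, so (5,2) = 2.
Column 3 now contains 5, which forces (1,3) = 2.
Cage c needs sum 9, which forces (2,3) = 1.
Column 2 already has 2, which forces (3,2) = 3.
Cage b needs sum 8, leaving (3,5) = 4.
The 3 cells of cage g must have sum 11, which forces (1,4) = 4.
Column 5 already has 4, leaving (1,5) = 5.
Cage e needs sum 7, which forces (2,4) = 3.
The 3 cells of cage e must have sum 7; hence (2,5) = 2.
4 is placed in row 3, which forces (3,4) = 2.
Column 4 now contains 3; hence (4,4) = 1.
Row 4 now contains 1, leaving (4,5) = 3.
Column 4 already has 1; hence (5,4) = 5.
5 is placed in column 5, so (5,5) = 1.
Filled in: 3 1 2 4 5 / 5 4 1 3 2 / 1 3 5 2 4 / 2 5 4 1 3 / 4 2 3 5 1.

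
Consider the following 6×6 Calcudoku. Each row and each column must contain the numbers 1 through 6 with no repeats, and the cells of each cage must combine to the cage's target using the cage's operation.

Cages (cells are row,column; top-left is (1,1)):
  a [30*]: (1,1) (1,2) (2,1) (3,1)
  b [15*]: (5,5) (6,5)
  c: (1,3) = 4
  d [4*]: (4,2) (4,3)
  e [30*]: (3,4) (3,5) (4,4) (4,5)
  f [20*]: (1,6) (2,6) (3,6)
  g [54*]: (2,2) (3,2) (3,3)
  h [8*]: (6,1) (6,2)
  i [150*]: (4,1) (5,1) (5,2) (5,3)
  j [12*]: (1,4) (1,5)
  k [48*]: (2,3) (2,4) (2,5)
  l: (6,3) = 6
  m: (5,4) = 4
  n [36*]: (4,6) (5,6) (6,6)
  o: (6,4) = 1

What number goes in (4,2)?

Cage c is given, leaving (1,3) = 4.
Cage g needs product 54, so (2,2) = 3.
Cage g needs product 54; hence (3,2) = 6.
The 3 cells of cage g must have product 54, leaving (3,3) = 3.
Cage i needs product 150, which forces (4,1) = 5.
Column 3 now contains 4; hence (4,3) = 1.
Cage m is given; hence (5,4) = 4.
Cage l is a single given cell, which forces (6,3) = 6.
O is a freebie, which forces (6,4) = 1.
The 4 cells of cage a must have product 30, so (1,1) = 3.
The 4 cells of cage a must have product 30, which forces (1,2) = 5.
Row 1 now contains 5; hence (1,6) = 1.
6 is placed in column 3, leaving (2,3) = 2.
Cage k has product 48, leaving (2,4) = 6.
Cage k has product 48, which forces (2,5) = 4.
Row 2 already has 4, which forces (2,6) = 5.
Cage e has product 30, leaving (3,4) = 5.
The 4 cells of cage e must have product 30, leaving (3,5) = 1.
5 is placed in column 6; hence (3,6) = 4.
Row 4 already has 1, so (4,2) = 4.
Column 1 now contains 3; hence (5,1) = 6.
2 is placed in column 3; hence (5,3) = 5.
Row 5 already has 5, so (5,5) = 3.
Row 5 now contains 3; hence (5,6) = 2.
Column 2 now contains 4; hence (6,2) = 2.
3 is placed in column 5, which forces (6,5) = 5.
Column 6 now contains 2, so (6,6) = 3.
6 is placed in column 4, so (1,4) = 2.
Cage j needs two cells with product 12, so (1,5) = 6.
Row 2 already has 2, leaving (2,1) = 1.
Row 3 already has 1, so (3,1) = 2.
Cage e has product 30; hence (4,4) = 3.
3 is placed in column 5, so (4,5) = 2.
Column 6 now contains 3, leaving (4,6) = 6.
2 is placed in row 5; hence (5,2) = 1.
2 is placed in row 6, which forces (6,1) = 4.
The full grid is 3 5 4 2 6 1 / 1 3 2 6 4 5 / 2 6 3 5 1 4 / 5 4 1 3 2 6 / 6 1 5 4 3 2 / 4 2 6 1 5 3.

4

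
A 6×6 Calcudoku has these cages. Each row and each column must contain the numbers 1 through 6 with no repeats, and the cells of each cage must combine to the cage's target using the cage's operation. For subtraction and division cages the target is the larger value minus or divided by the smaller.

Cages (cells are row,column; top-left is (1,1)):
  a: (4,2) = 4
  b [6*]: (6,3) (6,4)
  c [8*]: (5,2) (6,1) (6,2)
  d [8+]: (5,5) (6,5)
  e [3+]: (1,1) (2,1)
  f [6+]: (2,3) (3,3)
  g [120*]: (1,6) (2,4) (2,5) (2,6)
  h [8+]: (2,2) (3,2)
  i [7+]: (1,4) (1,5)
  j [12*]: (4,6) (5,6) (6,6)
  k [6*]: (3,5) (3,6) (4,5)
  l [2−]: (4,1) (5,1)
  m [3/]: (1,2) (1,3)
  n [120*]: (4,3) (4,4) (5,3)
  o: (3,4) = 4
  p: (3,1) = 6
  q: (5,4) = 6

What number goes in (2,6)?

P is a freebie, leaving (3,1) = 6.
Cage o is a single given cell, leaving (3,4) = 4.
Cage a is given, leaving (4,2) = 4.
Q is a freebie, so (5,4) = 6.
The 3 cells of cage n must have product 120, which forces (4,3) = 6.
Column 4 already has 6, leaving (4,4) = 5.
Cage n needs product 120, which forces (5,3) = 4.
Cage c has product 8, leaving (6,1) = 4.
The 3 cells of cage j must have product 12, leaving (6,6) = 6.
Row 6 needs a 1, and only (6,2) is open for it.
1 is placed in column 2, which forces (5,2) = 2.
Row 5 now contains 2, leaving (5,6) = 1.
Column 6 already has 1, which forces (4,6) = 2.
The 3 cells of cage k must have product 6, leaving (3,5) = 2.
2 is placed in column 6, which forces (3,6) = 3.
Cage k has product 6; hence (4,5) = 1.
Cage h's pair has sum 8, leaving (2,2) = 3.
Row 2 now contains 3, leaving (2,5) = 6.
Row 3 already has 3, which forces (3,2) = 5.
Row 3 now contains 5, leaving (3,3) = 1.
Row 4 already has 1, leaving (4,1) = 3.
Cage l needs two cells with difference 2, leaving (5,1) = 5.
Row 5 already has 5; hence (5,5) = 3.
Column 5 already has 3, which forces (6,5) = 5.
3 is placed in column 2, leaving (1,2) = 6.
Column 3 already has 1; hence (1,3) = 2.
The two cells of cage i must have sum 7, which forces (1,4) = 3.
Column 5 now contains 5, which forces (1,5) = 4.
Row 1 already has 4, so (1,6) = 5.
Column 3 already has 1, leaving (2,3) = 5.
Cage g needs product 120, leaving (2,4) = 1.
Column 6 now contains 5, which forces (2,6) = 4.
Column 3 already has 2, which forces (6,3) = 3.
Column 4 already has 3; hence (6,4) = 2.
Row 1 now contains 2, so (1,1) = 1.
Row 2 already has 1, leaving (2,1) = 2.
The full grid is 1 6 2 3 4 5 / 2 3 5 1 6 4 / 6 5 1 4 2 3 / 3 4 6 5 1 2 / 5 2 4 6 3 1 / 4 1 3 2 5 6.

4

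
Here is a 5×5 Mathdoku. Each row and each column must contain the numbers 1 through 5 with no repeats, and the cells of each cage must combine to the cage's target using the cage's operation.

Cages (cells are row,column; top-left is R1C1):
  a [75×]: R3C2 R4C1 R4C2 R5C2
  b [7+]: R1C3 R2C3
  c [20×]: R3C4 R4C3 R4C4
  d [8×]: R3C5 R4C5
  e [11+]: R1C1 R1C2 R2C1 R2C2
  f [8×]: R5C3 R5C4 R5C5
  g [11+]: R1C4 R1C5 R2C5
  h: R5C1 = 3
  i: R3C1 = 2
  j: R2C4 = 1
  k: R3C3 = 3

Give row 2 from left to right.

J is a freebie, so R2C4 = 1.
Cage i is a single given cell, leaving R3C1 = 2.
Cage k is a single given cell, so R3C3 = 3.
2 is placed in row 3, leaving R3C5 = 4.
Cage a has product 75, leaving R4C1 = 5.
Row 4 already has 5, so R4C4 = 4.
Column 5 now contains 4; hence R4C5 = 2.
H is a freebie, which forces R5C1 = 3.
Column 4 already has 4; hence R5C4 = 2.
2 is placed in column 5, which forces R5C5 = 1.
Cage e has sum 11, leaving R1C1 = 1.
Cage e needs sum 11, leaving R1C2 = 4.
Cage g needs sum 11, which forces R1C4 = 3.
Cage g needs sum 11, leaving R1C5 = 5.
3 is placed in column 1, which forces R2C1 = 4.
Cage e has sum 11; hence R2C2 = 2.
Row 2 already has 2, which forces R2C3 = 5.
The 3 cells of cage g must have sum 11; hence R2C5 = 3.
The 4 cells of cage a must have product 75, so R3C2 = 1.
Row 3 now contains 4; hence R3C4 = 5.
Cage a needs product 75; hence R4C2 = 3.
Row 4 now contains 2, so R4C3 = 1.
Row 5 already has 1, so R5C2 = 5.
Row 5 already has 1; hence R5C3 = 4.
Row 1 now contains 5, leaving R1C3 = 2.
Filled in: 1 4 2 3 5 / 4 2 5 1 3 / 2 1 3 5 4 / 5 3 1 4 2 / 3 5 4 2 1.

4 2 5 1 3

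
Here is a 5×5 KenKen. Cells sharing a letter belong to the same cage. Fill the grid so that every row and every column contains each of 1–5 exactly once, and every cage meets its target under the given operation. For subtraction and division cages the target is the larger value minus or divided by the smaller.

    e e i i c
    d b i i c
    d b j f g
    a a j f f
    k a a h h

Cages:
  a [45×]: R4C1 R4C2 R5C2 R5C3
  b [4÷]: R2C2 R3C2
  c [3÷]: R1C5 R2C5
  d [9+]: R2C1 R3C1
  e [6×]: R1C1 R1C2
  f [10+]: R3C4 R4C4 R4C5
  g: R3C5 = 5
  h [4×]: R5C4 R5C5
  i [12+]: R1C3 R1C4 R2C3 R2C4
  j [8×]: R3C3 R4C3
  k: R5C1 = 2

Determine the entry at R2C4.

G is a freebie, so R3C5 = 5.
Cage k is a single given cell; hence R5C1 = 2.
Column 1 now contains 2, leaving R1C1 = 3.
Cage e's pair has product 6; hence R1C2 = 2.
Row 1 now contains 3, so R1C5 = 1.
The two cells of cage d must have sum 9, so R2C1 = 5.
Column 5 now contains 1, which forces R2C5 = 3.
5 is placed in row 3, so R3C1 = 4.
Row 3 now contains 4, leaving R3C2 = 1.
Row 3 now contains 4, so R3C3 = 2.
2 is placed in row 3, so R3C4 = 3.
Column 1 now contains 5, so R4C1 = 1.
Column 3 already has 2; hence R4C3 = 4.
Row 4 already has 4; hence R4C5 = 2.
Column 5 now contains 1; hence R5C5 = 4.
4 is placed in column 3; hence R1C3 = 5.
Cage i has sum 12; hence R1C4 = 4.
Column 2 already has 1; hence R2C2 = 4.
4 is placed in column 3, so R2C3 = 1.
Cage i needs sum 12, which forces R2C4 = 2.
Cage a needs product 45; hence R4C2 = 3.
Row 4 now contains 2, leaving R4C4 = 5.
The 4 cells of cage a must have product 45, leaving R5C2 = 5.
Cage a needs product 45, which forces R5C3 = 3.
Row 5 now contains 4, so R5C4 = 1.
Completed grid: 3 2 5 4 1 / 5 4 1 2 3 / 4 1 2 3 5 / 1 3 4 5 2 / 2 5 3 1 4.

2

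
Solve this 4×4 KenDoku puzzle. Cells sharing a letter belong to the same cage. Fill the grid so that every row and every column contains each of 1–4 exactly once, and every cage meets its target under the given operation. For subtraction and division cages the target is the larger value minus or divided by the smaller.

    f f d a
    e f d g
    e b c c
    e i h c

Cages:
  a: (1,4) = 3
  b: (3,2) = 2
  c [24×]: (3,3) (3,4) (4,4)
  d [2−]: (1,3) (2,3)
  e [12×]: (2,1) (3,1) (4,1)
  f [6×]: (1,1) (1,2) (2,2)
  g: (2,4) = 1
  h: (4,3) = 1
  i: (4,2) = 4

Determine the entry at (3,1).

1

Cage a is given, so (1,4) = 3.
G is a freebie, leaving (2,4) = 1.
Cage b is given, leaving (3,2) = 2.
Row 3 already has 2, so (3,4) = 4.
Cage i is a single given cell; hence (4,2) = 4.
H is a freebie, which forces (4,3) = 1.
4 is placed in column 4, so (4,4) = 2.
Cage f needs product 6; hence (1,1) = 2.
2 is placed in column 2, leaving (1,2) = 1.
Row 1 now contains 2, which forces (1,3) = 4.
Cage e needs product 12, leaving (2,1) = 4.
2 is placed in column 2, leaving (2,2) = 3.
4 is placed in column 3, so (2,3) = 2.
Cage e needs product 12, which forces (3,1) = 1.
Row 3 already has 4, so (3,3) = 3.
Row 4 now contains 1, which forces (4,1) = 3.
Completed grid: 2 1 4 3 / 4 3 2 1 / 1 2 3 4 / 3 4 1 2.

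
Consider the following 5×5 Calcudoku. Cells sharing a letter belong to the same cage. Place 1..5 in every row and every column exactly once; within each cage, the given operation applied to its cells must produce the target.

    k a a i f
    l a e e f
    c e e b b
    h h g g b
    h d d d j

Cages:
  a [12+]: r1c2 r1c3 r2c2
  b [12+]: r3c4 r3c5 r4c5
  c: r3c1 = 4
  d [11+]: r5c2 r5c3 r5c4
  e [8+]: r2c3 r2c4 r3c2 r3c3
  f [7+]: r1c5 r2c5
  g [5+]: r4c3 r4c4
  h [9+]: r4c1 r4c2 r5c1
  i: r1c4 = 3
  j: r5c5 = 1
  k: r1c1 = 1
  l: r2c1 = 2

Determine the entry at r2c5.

Cage k is given, leaving r1c1 = 1.
Cage i is a single given cell, so r1c4 = 3.
Cage l is given, which forces r2c1 = 2.
C is a freebie, which forces r3c1 = 4.
4 is placed in row 3, so r3c4 = 5.
Cage j is given, leaving r5c5 = 1.
Cage h needs sum 9, so r4c2 = 1.
Cage e has sum 8; hence r2c4 = 1.
Cage e needs sum 8, leaving r3c3 = 1.
The two cells of cage g must have sum 5, leaving r4c3 = 3.
The two cells of cage g must have sum 5, which forces r4c4 = 2.
Column 4 now contains 2; hence r5c4 = 4.
3 is placed in column 3; hence r2c3 = 4.
Cage e has sum 8, which forces r3c2 = 2.
2 is placed in row 3; hence r3c5 = 3.
Row 4 already has 3, so r4c1 = 5.
Row 4 now contains 5, leaving r4c5 = 4.
The 3 cells of cage h must have sum 9, leaving r5c1 = 3.
Column 2 now contains 2, which forces r5c2 = 5.
Row 5 now contains 5, which forces r5c3 = 2.
Column 2 now contains 5, leaving r1c2 = 4.
4 is placed in column 3, which forces r1c3 = 5.
Column 5 already has 4, which forces r1c5 = 2.
Column 2 now contains 5, so r2c2 = 3.
Column 5 now contains 3, leaving r2c5 = 5.
Completed grid: 1 4 5 3 2 / 2 3 4 1 5 / 4 2 1 5 3 / 5 1 3 2 4 / 3 5 2 4 1.

5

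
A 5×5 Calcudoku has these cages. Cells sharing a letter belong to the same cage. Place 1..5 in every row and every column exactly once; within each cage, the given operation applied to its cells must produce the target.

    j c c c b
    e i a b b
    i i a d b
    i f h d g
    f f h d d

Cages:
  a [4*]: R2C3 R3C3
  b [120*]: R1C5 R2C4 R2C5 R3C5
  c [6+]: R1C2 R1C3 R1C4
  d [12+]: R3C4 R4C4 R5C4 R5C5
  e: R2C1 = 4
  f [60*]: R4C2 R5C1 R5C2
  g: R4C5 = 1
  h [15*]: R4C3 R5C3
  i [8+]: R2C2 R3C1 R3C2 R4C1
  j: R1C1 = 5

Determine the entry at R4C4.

Cage j is given, which forces R1C1 = 5.
Cage e is given, which forces R2C1 = 4.
Row 2 now contains 4, which forces R2C3 = 1.
Column 3 now contains 1, so R3C3 = 4.
Cage g is a single given cell, leaving R4C5 = 1.
4 is placed in column 1; hence R5C1 = 3.
Row 5 now contains 3; hence R5C3 = 5.
Cage b has product 120, so R1C5 = 4.
Cage i has sum 8, so R3C1 = 1.
Column 1 now contains 3, which forces R4C1 = 2.
Cage f needs product 60, leaving R4C2 = 5.
Column 3 now contains 5; hence R4C3 = 3.
5 is placed in row 4, so R4C4 = 4.
Row 5 already has 5, leaving R5C2 = 4.
Column 5 already has 4, so R5C5 = 2.
Column 3 already has 3, leaving R1C3 = 2.
The 4 cells of cage b must have product 120, which forces R2C4 = 2.
Cage d needs sum 12, leaving R3C4 = 5.
Row 3 already has 5, which forces R3C5 = 3.
Row 5 now contains 2, leaving R5C4 = 1.
The 3 cells of cage c must have sum 6, so R1C2 = 1.
Column 4 already has 1, so R1C4 = 3.
2 is placed in row 2; hence R2C2 = 3.
Column 5 already has 3; hence R2C5 = 5.
Row 3 now contains 3, leaving R3C2 = 2.
Completed grid: 5 1 2 3 4 / 4 3 1 2 5 / 1 2 4 5 3 / 2 5 3 4 1 / 3 4 5 1 2.

4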